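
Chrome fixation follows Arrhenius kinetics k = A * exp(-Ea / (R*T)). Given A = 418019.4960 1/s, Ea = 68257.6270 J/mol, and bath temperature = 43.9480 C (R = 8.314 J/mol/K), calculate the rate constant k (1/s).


T_K = T_C + 273.15 = 43.9480 + 273.15 = 317.0980 K
exponent = -Ea / (R * T_K) = -68257.6270 / (8.314 * 317.0980) = -25.8909
k = A * exp(exponent) = 418019.4960 * exp(-25.8909) = 2.3818e-06 1/s


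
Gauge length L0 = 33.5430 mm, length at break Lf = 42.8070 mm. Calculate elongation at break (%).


Formula: Elongation = (Lf - L0) / L0 * 100
Substituting: Elongation = (42.8070 - 33.5430) / 33.5430 * 100
Result: 27.6183 %


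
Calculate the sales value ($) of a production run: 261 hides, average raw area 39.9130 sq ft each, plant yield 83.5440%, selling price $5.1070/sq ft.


Raw_total = N * avg_area = 261 * 39.9130 = 10417.2930 sq ft
Finished = Raw_total * yield / 100 = 10417.2930 * 83.5440 / 100 = 8703.0233 sq ft
Value = Finished * price = 8703.0233 * 5.1070 = 44446.3398 $


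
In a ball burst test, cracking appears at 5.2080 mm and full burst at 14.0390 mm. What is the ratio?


Formula: Ratio = crack / burst
Substituting: Ratio = 5.2080 / 14.0390
Result: 0.3710


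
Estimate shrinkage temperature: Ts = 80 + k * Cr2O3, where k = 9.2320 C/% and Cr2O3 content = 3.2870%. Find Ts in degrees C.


Formula: Ts = 80 + k * Cr2O3
Substituting: Ts = 80 + 9.2320 * 3.2870
Result: 110.3456 C


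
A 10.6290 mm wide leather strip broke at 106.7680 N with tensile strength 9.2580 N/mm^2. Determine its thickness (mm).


Formula: t = F / (TS * w)
Substituting: t = 106.7680 / (9.2580 * 10.6290)
Result: 1.0850 mm


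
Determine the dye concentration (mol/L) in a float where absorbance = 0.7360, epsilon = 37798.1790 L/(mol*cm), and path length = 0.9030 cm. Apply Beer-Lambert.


Formula: c = A / (epsilon * l)
Substituting: c = 0.7360 / (37798.1790 * 0.9030)
Result: 2.1563e-05 mol/L


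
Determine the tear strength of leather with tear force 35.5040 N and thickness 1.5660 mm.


Formula: Tear strength = force / thickness
Substituting: Tear strength = 35.5040 / 1.5660
Result: 22.6718 N/mm


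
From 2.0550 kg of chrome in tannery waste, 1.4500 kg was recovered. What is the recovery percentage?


Formula: Recovery = recovered / input * 100
Substituting: Recovery = 1.4500 / 2.0550 * 100
Result: 70.5596 %


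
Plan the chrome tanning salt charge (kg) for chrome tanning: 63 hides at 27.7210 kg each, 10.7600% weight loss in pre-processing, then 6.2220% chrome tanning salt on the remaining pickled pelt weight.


Total_raw = N * avg_wt = 63 * 27.7210 = 1746.4230 kg
Substrate = Total_raw * (1 - loss/100) = 1746.4230 * (1 - 10.7600/100) = 1558.5079 kg
Chrome = Substrate * pct / 100 = 1558.5079 * 6.2220 / 100 = 96.9704 kg


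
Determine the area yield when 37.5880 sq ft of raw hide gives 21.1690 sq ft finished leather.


Formula: Yield = finished / raw * 100
Substituting: Yield = 21.1690 / 37.5880 * 100
Result: 56.3185 %


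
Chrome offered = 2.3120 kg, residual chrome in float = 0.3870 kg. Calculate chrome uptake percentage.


Formula: Uptake = (offered - residual) / offered * 100
Substituting: Uptake = (2.3120 - 0.3870) / 2.3120 * 100
Result: 83.2612 %


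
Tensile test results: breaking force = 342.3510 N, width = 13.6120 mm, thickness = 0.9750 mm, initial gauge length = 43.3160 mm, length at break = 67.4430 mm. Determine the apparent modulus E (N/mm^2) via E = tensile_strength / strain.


TS = F / (w * t) = 342.3510 / (13.6120 * 0.9750) = 25.7956 N/mm^2
strain = (Lf - L0) / L0 = (67.4430 - 43.3160) / 43.3160 = 0.5570
E = TS / strain = 25.7956 / 0.5570 = 46.3116 N/mm^2


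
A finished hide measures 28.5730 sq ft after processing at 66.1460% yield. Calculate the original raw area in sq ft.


Formula: raw = finished * 100 / yield
Substituting: raw = 28.5730 * 100 / 66.1460
Result: 43.1969 sq ft


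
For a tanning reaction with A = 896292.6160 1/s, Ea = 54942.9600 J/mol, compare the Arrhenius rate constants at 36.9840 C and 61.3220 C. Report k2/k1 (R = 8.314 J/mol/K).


T1 = 36.9840 + 273.15 = 310.1340 K; T2 = 61.3220 + 273.15 = 334.4720 K
k1 = A * exp(-Ea/(R*T1)) = 896292.6160 * exp(-54942.9600/(8.314*310.1340)) = 4.9922e-04 1/s
k2 = A * exp(-Ea/(R*T2)) = 896292.6160 * exp(-54942.9600/(8.314*334.4720)) = 0.00235328 1/s
k2/k1 = 0.00235328 / 4.9922e-04 = 4.7139


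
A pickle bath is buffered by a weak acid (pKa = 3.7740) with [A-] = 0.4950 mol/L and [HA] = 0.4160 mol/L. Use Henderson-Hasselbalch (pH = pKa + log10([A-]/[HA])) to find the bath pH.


ratio = [A-] / [HA] = 0.4950 / 0.4160 = 1.1899
log10(ratio) = 0.0755119
pH = pKa + log10(ratio) = 3.7740 + 0.0755119 = 3.8495


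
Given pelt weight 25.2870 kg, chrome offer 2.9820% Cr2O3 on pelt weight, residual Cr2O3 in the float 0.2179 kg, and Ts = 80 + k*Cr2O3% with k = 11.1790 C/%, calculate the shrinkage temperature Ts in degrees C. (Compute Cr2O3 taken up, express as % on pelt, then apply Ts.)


Offered = pelt * offer_pct / 100 = 25.2870 * 2.9820 / 100 = 0.7541 kg
Uptake = offered - residual = 0.7541 - 0.2179 = 0.5362 kg
Cr2O3% on pelt = uptake / pelt * 100 = 0.5362 / 25.2870 * 100 = 2.1203 %
Ts = 80 + k * Cr2O3% = 80 + 11.1790 * 2.1203 = 103.7027 C


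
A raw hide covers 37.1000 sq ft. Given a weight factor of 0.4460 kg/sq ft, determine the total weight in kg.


Formula: Weight = area * weight_per_sqft
Substituting: Weight = 37.1000 * 0.4460
Result: 16.5466 kg


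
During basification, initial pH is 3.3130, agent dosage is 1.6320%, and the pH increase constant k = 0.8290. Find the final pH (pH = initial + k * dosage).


Formula: pH_final = pH_initial + k * base_pct
Substituting: pH_final = 3.3130 + 0.8290 * 1.6320
Result: 4.6659


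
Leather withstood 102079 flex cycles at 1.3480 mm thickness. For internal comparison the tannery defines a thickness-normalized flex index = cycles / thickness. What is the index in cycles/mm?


Formula: Index = cycles / thickness
Substituting: Index = 102079 / 1.3480
Result: 75726.2611 cycles/mm


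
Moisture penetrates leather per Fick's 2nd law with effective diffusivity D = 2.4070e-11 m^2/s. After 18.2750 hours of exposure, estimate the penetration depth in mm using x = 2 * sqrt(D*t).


t = 18.2750 hr * 3600 = 65790.0000 s
D * t = 2.4070e-11 * 65790.0000 = 1.5836e-06
x = 2 * sqrt(D*t) = 2 * sqrt(1.5836e-06) = 0.0025168 m = 2.5168 mm


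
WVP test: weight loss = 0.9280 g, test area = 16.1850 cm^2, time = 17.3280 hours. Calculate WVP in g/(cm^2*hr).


Formula: WVP = loss / (area * time)
Substituting: WVP = 0.9280 / (16.1850 * 17.3280)
Result: 0.00330892 g/(cm^2*hr)


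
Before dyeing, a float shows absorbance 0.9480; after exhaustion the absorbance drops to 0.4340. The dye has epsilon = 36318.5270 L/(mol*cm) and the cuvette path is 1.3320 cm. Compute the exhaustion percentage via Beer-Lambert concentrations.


c_initial = A_i / (epsilon * l) = 0.9480 / (36318.5270 * 1.3320) = 1.9596e-05 mol/L
c_final = A_f / (epsilon * l) = 0.4340 / (36318.5270 * 1.3320) = 8.9713e-06 mol/L
Exhaustion = (c_initial - c_final) / c_initial * 100 = (1.9596e-05 - 8.9713e-06) / 1.9596e-05 * 100 = 54.2194 %


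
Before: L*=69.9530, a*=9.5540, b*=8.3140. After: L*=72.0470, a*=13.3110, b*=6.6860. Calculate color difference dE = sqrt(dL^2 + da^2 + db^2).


dL = 2.0940, da = 3.7570, db = -1.6280
dE = sqrt(2.0940^2 + 3.7570^2 + (-1.6280)^2) = 4.5989


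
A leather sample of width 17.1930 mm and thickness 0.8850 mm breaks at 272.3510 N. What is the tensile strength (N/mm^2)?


Formula: TS = force / (width * thickness)
Substituting: TS = 272.3510 / (17.1930 * 0.8850)
Result: 17.8992 N/mm^2


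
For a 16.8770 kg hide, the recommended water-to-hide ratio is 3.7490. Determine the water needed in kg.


Formula: Water = hide_weight * ratio
Substituting: Water = 16.8770 * 3.7490
Result: 63.2719 kg


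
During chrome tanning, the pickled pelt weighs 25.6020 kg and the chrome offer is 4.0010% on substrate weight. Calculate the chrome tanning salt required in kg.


Formula: Chrome = substrate * pct / 100
Substituting: Chrome = 25.6020 * 4.0010 / 100
Result: 1.0243 kg


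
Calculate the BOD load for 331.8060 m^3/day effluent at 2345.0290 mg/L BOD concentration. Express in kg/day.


Formula: BOD_load = volume * conc / 1000
Substituting: BOD_load = 331.8060 * 2345.0290 / 1000
Result: 778.0947 kg/day


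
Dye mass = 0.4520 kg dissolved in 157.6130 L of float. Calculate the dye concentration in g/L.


Formula: Conc = dye_mass(kg) / volume(L) * 1000
Substituting: Conc = 0.4520 / 157.6130 * 1000
Result: 2.8678 g/L


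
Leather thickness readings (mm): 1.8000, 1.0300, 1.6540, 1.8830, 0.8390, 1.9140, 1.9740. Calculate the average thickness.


Formula: Average = sum / n
Substituting: Average = 11.0940 / 7
Result: 1.5849 mm


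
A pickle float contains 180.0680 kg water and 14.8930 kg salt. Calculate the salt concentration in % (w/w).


Formula: Conc = salt / (water + salt) * 100
Substituting: Conc = 14.8930 / (180.0680 + 14.8930) * 100
Result: 7.6390 %


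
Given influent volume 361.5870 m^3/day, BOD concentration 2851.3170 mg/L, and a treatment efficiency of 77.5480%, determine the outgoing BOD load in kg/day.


Load_in = volume * conc / 1000 = 361.5870 * 2851.3170 / 1000 = 1030.9992 kg/day
Removed = Load_in * eff / 100 = 1030.9992 * 77.5480 / 100 = 799.5192 kg/day
Load_out = Load_in - Removed = 1030.9992 - 799.5192 = 231.4799 kg/day


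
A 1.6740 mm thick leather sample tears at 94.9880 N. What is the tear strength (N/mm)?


Formula: Tear strength = force / thickness
Substituting: Tear strength = 94.9880 / 1.6740
Result: 56.7431 N/mm


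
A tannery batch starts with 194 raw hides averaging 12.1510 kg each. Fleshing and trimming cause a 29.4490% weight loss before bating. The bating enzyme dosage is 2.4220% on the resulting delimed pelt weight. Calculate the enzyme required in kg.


Total_raw = N * avg_wt = 194 * 12.1510 = 2357.2940 kg
Substrate = Total_raw * (1 - loss/100) = 2357.2940 * (1 - 29.4490/100) = 1663.0945 kg
Enzyme = Substrate * pct / 100 = 1663.0945 * 2.4220 / 100 = 40.2801 kg


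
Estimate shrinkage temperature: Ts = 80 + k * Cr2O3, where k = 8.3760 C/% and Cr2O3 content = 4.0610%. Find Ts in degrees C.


Formula: Ts = 80 + k * Cr2O3
Substituting: Ts = 80 + 8.3760 * 4.0610
Result: 114.0149 C


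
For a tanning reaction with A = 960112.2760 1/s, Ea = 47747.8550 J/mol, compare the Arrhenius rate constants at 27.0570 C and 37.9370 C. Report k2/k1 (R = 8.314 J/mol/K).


T1 = 27.0570 + 273.15 = 300.2070 K; T2 = 37.9370 + 273.15 = 311.0870 K
k1 = A * exp(-Ea/(R*T1)) = 960112.2760 * exp(-47747.8550/(8.314*300.2070)) = 0.00472187 1/s
k2 = A * exp(-Ea/(R*T2)) = 960112.2760 * exp(-47747.8550/(8.314*311.0870)) = 0.00921906 1/s
k2/k1 = 0.00921906 / 0.00472187 = 1.9524


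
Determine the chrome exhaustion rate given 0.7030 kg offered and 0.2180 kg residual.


Formula: Uptake = (offered - residual) / offered * 100
Substituting: Uptake = (0.7030 - 0.2180) / 0.7030 * 100
Result: 68.9900 %


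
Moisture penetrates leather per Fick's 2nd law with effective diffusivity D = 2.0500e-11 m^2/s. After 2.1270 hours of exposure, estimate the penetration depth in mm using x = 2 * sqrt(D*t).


t = 2.1270 hr * 3600 = 7657.2000 s
D * t = 2.0500e-11 * 7657.2000 = 1.5697e-07
x = 2 * sqrt(D*t) = 2 * sqrt(1.5697e-07) = 7.9240e-04 m = 0.7924 mm


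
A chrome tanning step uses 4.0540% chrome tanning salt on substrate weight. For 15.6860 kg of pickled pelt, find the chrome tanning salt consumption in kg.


Formula: Chrome = substrate * pct / 100
Substituting: Chrome = 15.6860 * 4.0540 / 100
Result: 0.6359 kg


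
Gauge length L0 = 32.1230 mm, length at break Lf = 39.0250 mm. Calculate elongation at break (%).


Formula: Elongation = (Lf - L0) / L0 * 100
Substituting: Elongation = (39.0250 - 32.1230) / 32.1230 * 100
Result: 21.4862 %


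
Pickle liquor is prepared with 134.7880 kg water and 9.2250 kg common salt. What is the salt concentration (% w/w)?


Formula: Conc = salt / (water + salt) * 100
Substituting: Conc = 9.2250 / (134.7880 + 9.2250) * 100
Result: 6.4057 %


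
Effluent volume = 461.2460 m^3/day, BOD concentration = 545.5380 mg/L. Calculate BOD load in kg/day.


Formula: BOD_load = volume * conc / 1000
Substituting: BOD_load = 461.2460 * 545.5380 / 1000
Result: 251.6272 kg/day


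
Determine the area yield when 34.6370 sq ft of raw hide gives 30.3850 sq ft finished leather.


Formula: Yield = finished / raw * 100
Substituting: Yield = 30.3850 / 34.6370 * 100
Result: 87.7241 %


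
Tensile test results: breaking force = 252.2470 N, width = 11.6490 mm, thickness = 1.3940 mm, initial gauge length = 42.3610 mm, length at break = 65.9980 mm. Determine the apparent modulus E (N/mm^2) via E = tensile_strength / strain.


TS = F / (w * t) = 252.2470 / (11.6490 * 1.3940) = 15.5337 N/mm^2
strain = (Lf - L0) / L0 = (65.9980 - 42.3610) / 42.3610 = 0.5580
E = TS / strain = 15.5337 / 0.5580 = 27.8387 N/mm^2


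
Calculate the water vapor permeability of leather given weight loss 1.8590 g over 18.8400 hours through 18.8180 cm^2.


Formula: WVP = loss / (area * time)
Substituting: WVP = 1.8590 / (18.8180 * 18.8400)
Result: 0.00524355 g/(cm^2*hr)


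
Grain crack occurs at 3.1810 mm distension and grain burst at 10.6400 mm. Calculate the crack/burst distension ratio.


Formula: Ratio = crack / burst
Substituting: Ratio = 3.1810 / 10.6400
Result: 0.2990


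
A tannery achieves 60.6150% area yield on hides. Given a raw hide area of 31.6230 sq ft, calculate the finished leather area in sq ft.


Formula: finished = raw * yield / 100
Substituting: finished = 31.6230 * 60.6150 / 100
Result: 19.1683 sq ft


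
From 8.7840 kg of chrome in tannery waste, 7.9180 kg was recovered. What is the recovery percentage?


Formula: Recovery = recovered / input * 100
Substituting: Recovery = 7.9180 / 8.7840 * 100
Result: 90.1412 %


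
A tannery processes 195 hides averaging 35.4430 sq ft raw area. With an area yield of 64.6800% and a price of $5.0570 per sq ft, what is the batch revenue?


Raw_total = N * avg_area = 195 * 35.4430 = 6911.3850 sq ft
Finished = Raw_total * yield / 100 = 6911.3850 * 64.6800 / 100 = 4470.2838 sq ft
Value = Finished * price = 4470.2838 * 5.0570 = 22606.2253 $


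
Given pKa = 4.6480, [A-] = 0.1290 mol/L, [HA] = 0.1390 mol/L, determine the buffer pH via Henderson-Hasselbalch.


ratio = [A-] / [HA] = 0.1290 / 0.1390 = 0.9281
log10(ratio) = -0.0324251
pH = pKa + log10(ratio) = 4.6480 - 0.0324251 = 4.6156


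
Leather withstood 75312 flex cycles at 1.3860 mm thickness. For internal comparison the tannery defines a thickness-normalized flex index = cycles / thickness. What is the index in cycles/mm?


Formula: Index = cycles / thickness
Substituting: Index = 75312 / 1.3860
Result: 54337.6623 cycles/mm


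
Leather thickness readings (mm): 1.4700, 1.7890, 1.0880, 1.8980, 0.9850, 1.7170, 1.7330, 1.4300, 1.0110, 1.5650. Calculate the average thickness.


Formula: Average = sum / n
Substituting: Average = 14.6860 / 10
Result: 1.4686 mm


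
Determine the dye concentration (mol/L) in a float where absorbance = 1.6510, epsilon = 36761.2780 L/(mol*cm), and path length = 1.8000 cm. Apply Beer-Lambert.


Formula: c = A / (epsilon * l)
Substituting: c = 1.6510 / (36761.2780 * 1.8000)
Result: 2.4951e-05 mol/L


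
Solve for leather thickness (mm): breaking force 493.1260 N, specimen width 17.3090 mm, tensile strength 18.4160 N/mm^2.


Formula: t = F / (TS * w)
Substituting: t = 493.1260 / (18.4160 * 17.3090)
Result: 1.5470 mm


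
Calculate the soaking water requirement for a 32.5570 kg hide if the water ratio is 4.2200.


Formula: Water = hide_weight * ratio
Substituting: Water = 32.5570 * 4.2200
Result: 137.3905 kg


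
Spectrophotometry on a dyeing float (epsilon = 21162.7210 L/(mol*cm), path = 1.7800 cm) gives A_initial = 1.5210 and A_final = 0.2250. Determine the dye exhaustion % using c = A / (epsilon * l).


c_initial = A_i / (epsilon * l) = 1.5210 / (21162.7210 * 1.7800) = 4.0377e-05 mol/L
c_final = A_f / (epsilon * l) = 0.2250 / (21162.7210 * 1.7800) = 5.9730e-06 mol/L
Exhaustion = (c_initial - c_final) / c_initial * 100 = (4.0377e-05 - 5.9730e-06) / 4.0377e-05 * 100 = 85.2071 %


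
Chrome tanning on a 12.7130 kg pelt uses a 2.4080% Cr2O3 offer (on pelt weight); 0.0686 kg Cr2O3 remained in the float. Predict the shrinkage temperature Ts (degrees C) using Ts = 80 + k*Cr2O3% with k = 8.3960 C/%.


Offered = pelt * offer_pct / 100 = 12.7130 * 2.4080 / 100 = 0.3061 kg
Uptake = offered - residual = 0.3061 - 0.0686 = 0.2375 kg
Cr2O3% on pelt = uptake / pelt * 100 = 0.2375 / 12.7130 * 100 = 1.8684 %
Ts = 80 + k * Cr2O3% = 80 + 8.3960 * 1.8684 = 95.6870 C


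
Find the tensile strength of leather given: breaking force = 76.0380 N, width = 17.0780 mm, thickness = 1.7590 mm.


Formula: TS = force / (width * thickness)
Substituting: TS = 76.0380 / (17.0780 * 1.7590)
Result: 2.5312 N/mm^2


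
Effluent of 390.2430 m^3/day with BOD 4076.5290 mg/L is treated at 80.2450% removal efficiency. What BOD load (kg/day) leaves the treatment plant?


Load_in = volume * conc / 1000 = 390.2430 * 4076.5290 / 1000 = 1590.8369 kg/day
Removed = Load_in * eff / 100 = 1590.8369 * 80.2450 / 100 = 1276.5671 kg/day
Load_out = Load_in - Removed = 1590.8369 - 1276.5671 = 314.2698 kg/day


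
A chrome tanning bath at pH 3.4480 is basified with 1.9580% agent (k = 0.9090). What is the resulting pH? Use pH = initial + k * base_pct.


Formula: pH_final = pH_initial + k * base_pct
Substituting: pH_final = 3.4480 + 0.9090 * 1.9580
Result: 5.2278


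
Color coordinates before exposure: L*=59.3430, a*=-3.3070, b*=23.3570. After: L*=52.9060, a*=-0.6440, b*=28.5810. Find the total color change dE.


dL = -6.4370, da = 2.6630, db = 5.2240
dE = sqrt((-6.4370)^2 + 2.6630^2 + 5.2240^2) = 8.7073


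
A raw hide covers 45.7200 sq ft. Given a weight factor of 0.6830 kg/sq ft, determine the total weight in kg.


Formula: Weight = area * weight_per_sqft
Substituting: Weight = 45.7200 * 0.6830
Result: 31.2268 kg


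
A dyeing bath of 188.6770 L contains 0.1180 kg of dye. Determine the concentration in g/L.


Formula: Conc = dye_mass(kg) / volume(L) * 1000
Substituting: Conc = 0.1180 / 188.6770 * 1000
Result: 0.6254 g/L


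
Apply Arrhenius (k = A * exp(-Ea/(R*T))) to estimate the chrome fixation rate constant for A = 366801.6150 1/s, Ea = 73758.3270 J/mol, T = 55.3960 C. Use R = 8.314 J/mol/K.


T_K = T_C + 273.15 = 55.3960 + 273.15 = 328.5460 K
exponent = -Ea / (R * T_K) = -73758.3270 / (8.314 * 328.5460) = -27.0026
k = A * exp(exponent) = 366801.6150 * exp(-27.0026) = 6.8766e-07 1/s


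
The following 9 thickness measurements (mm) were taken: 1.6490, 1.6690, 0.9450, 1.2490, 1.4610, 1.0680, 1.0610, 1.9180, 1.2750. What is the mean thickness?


Formula: Average = sum / n
Substituting: Average = 12.2950 / 9
Result: 1.3661 mm


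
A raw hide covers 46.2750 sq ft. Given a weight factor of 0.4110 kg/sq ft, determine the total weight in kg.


Formula: Weight = area * weight_per_sqft
Substituting: Weight = 46.2750 * 0.4110
Result: 19.0190 kg


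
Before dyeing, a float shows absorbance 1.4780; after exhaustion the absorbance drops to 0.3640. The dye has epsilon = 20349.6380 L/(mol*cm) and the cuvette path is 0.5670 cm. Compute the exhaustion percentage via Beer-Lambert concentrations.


c_initial = A_i / (epsilon * l) = 1.4780 / (20349.6380 * 0.5670) = 1.2810e-04 mol/L
c_final = A_f / (epsilon * l) = 0.3640 / (20349.6380 * 0.5670) = 3.1547e-05 mol/L
Exhaustion = (c_initial - c_final) / c_initial * 100 = (1.2810e-04 - 3.1547e-05) / 1.2810e-04 * 100 = 75.3721 %


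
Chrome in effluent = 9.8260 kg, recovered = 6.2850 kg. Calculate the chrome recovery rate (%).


Formula: Recovery = recovered / input * 100
Substituting: Recovery = 6.2850 / 9.8260 * 100
Result: 63.9630 %


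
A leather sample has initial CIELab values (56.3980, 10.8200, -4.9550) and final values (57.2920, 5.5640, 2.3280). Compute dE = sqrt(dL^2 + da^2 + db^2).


dL = 0.8940, da = -5.2560, db = 7.2830
dE = sqrt(0.8940^2 + (-5.2560)^2 + 7.2830^2) = 9.0259


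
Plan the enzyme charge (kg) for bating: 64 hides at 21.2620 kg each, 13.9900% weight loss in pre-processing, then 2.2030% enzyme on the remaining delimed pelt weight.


Total_raw = N * avg_wt = 64 * 21.2620 = 1360.7680 kg
Substrate = Total_raw * (1 - loss/100) = 1360.7680 * (1 - 13.9900/100) = 1170.3966 kg
Enzyme = Substrate * pct / 100 = 1170.3966 * 2.2030 / 100 = 25.7838 kg


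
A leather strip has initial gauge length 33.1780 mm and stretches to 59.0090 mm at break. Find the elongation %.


Formula: Elongation = (Lf - L0) / L0 * 100
Substituting: Elongation = (59.0090 - 33.1780) / 33.1780 * 100
Result: 77.8558 %


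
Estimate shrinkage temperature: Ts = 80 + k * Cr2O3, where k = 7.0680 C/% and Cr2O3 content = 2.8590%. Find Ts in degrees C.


Formula: Ts = 80 + k * Cr2O3
Substituting: Ts = 80 + 7.0680 * 2.8590
Result: 100.2074 C


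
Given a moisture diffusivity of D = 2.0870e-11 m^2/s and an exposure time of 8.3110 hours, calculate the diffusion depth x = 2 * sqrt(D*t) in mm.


t = 8.3110 hr * 3600 = 29919.6000 s
D * t = 2.0870e-11 * 29919.6000 = 6.2442e-07
x = 2 * sqrt(D*t) = 2 * sqrt(6.2442e-07) = 0.00158041 m = 1.5804 mm


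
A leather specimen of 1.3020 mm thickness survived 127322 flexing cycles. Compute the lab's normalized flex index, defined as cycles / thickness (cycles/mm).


Formula: Index = cycles / thickness
Substituting: Index = 127322 / 1.3020
Result: 97789.5545 cycles/mm


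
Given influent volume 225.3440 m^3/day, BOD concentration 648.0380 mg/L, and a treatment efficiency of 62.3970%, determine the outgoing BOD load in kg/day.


Load_in = volume * conc / 1000 = 225.3440 * 648.0380 / 1000 = 146.0315 kg/day
Removed = Load_in * eff / 100 = 146.0315 * 62.3970 / 100 = 91.1193 kg/day
Load_out = Load_in - Removed = 146.0315 - 91.1193 = 54.9122 kg/day


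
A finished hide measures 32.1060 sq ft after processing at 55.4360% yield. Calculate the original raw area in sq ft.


Formula: raw = finished * 100 / yield
Substituting: raw = 32.1060 * 100 / 55.4360
Result: 57.9154 sq ft


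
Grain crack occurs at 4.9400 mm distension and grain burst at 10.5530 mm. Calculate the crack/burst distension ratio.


Formula: Ratio = crack / burst
Substituting: Ratio = 4.9400 / 10.5530
Result: 0.4681


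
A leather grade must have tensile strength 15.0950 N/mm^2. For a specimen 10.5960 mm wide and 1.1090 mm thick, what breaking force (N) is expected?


Formula: F = TS * w * t
Substituting: F = 15.0950 * 10.5960 * 1.1090
Result: 177.3808 N


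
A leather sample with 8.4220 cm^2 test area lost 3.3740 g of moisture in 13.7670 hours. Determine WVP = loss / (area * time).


Formula: WVP = loss / (area * time)
Substituting: WVP = 3.3740 / (8.4220 * 13.7670)
Result: 0.0290998 g/(cm^2*hr)


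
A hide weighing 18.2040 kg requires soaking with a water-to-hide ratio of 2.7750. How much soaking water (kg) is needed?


Formula: Water = hide_weight * ratio
Substituting: Water = 18.2040 * 2.7750
Result: 50.5161 kg


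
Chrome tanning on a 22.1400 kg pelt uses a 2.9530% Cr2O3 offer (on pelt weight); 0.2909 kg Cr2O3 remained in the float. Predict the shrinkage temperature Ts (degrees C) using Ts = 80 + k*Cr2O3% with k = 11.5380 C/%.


Offered = pelt * offer_pct / 100 = 22.1400 * 2.9530 / 100 = 0.6538 kg
Uptake = offered - residual = 0.6538 - 0.2909 = 0.3629 kg
Cr2O3% on pelt = uptake / pelt * 100 = 0.3629 / 22.1400 * 100 = 1.6391 %
Ts = 80 + k * Cr2O3% = 80 + 11.5380 * 1.6391 = 98.9118 C


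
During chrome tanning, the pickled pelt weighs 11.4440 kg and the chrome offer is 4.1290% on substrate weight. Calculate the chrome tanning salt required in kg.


Formula: Chrome = substrate * pct / 100
Substituting: Chrome = 11.4440 * 4.1290 / 100
Result: 0.4725 kg


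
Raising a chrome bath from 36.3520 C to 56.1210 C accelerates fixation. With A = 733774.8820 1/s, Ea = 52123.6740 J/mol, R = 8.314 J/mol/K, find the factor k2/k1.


T1 = 36.3520 + 273.15 = 309.5020 K; T2 = 56.1210 + 273.15 = 329.2710 K
k1 = A * exp(-Ea/(R*T1)) = 733774.8820 * exp(-52123.6740/(8.314*309.5020)) = 0.0011704 1/s
k2 = A * exp(-Ea/(R*T2)) = 733774.8820 * exp(-52123.6740/(8.314*329.2710)) = 0.0039492 1/s
k2/k1 = 0.0039492 / 0.0011704 = 3.3742


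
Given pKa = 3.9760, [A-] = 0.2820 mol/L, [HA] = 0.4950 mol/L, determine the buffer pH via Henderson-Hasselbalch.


ratio = [A-] / [HA] = 0.2820 / 0.4950 = 0.5697
log10(ratio) = -0.2444
pH = pKa + log10(ratio) = 3.9760 - 0.2444 = 3.7316


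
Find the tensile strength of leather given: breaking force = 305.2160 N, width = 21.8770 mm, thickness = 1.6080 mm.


Formula: TS = force / (width * thickness)
Substituting: TS = 305.2160 / (21.8770 * 1.6080)
Result: 8.6763 N/mm^2


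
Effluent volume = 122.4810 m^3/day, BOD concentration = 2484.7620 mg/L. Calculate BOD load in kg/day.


Formula: BOD_load = volume * conc / 1000
Substituting: BOD_load = 122.4810 * 2484.7620 / 1000
Result: 304.3361 kg/day


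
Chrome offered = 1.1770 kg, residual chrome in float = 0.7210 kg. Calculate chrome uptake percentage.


Formula: Uptake = (offered - residual) / offered * 100
Substituting: Uptake = (1.1770 - 0.7210) / 1.1770 * 100
Result: 38.7426 %


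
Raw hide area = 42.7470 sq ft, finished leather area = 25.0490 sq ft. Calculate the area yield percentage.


Formula: Yield = finished / raw * 100
Substituting: Yield = 25.0490 / 42.7470 * 100
Result: 58.5983 %


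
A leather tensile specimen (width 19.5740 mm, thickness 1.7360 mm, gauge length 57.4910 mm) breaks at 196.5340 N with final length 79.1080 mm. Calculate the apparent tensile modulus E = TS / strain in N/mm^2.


TS = F / (w * t) = 196.5340 / (19.5740 * 1.7360) = 5.7837 N/mm^2
strain = (Lf - L0) / L0 = (79.1080 - 57.4910) / 57.4910 = 0.3760
E = TS / strain = 5.7837 / 0.3760 = 15.3820 N/mm^2


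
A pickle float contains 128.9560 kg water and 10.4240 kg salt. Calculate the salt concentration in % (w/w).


Formula: Conc = salt / (water + salt) * 100
Substituting: Conc = 10.4240 / (128.9560 + 10.4240) * 100
Result: 7.4788 %


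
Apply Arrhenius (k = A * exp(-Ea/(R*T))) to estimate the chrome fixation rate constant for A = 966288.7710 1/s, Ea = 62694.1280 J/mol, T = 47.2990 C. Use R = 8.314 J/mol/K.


T_K = T_C + 273.15 = 47.2990 + 273.15 = 320.4490 K
exponent = -Ea / (R * T_K) = -62694.1280 / (8.314 * 320.4490) = -23.5320
k = A * exp(exponent) = 966288.7710 * exp(-23.5320) = 5.8252e-05 1/s


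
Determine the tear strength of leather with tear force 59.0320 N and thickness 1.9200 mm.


Formula: Tear strength = force / thickness
Substituting: Tear strength = 59.0320 / 1.9200
Result: 30.7458 N/mm


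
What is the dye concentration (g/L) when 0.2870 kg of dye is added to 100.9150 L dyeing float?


Formula: Conc = dye_mass(kg) / volume(L) * 1000
Substituting: Conc = 0.2870 / 100.9150 * 1000
Result: 2.8440 g/L


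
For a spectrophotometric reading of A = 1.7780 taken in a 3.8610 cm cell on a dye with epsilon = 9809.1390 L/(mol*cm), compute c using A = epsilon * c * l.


Formula: c = A / (epsilon * l)
Substituting: c = 1.7780 / (9809.1390 * 3.8610)
Result: 4.6946e-05 mol/L


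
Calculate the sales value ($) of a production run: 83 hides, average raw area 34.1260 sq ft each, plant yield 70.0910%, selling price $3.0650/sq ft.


Raw_total = N * avg_area = 83 * 34.1260 = 2832.4580 sq ft
Finished = Raw_total * yield / 100 = 2832.4580 * 70.0910 / 100 = 1985.2981 sq ft
Value = Finished * price = 1985.2981 * 3.0650 = 6084.9388 $


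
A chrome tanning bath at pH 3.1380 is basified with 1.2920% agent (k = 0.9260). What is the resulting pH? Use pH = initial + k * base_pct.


Formula: pH_final = pH_initial + k * base_pct
Substituting: pH_final = 3.1380 + 0.9260 * 1.2920
Result: 4.3344


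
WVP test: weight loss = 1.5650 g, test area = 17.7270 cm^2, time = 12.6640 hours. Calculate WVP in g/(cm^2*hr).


Formula: WVP = loss / (area * time)
Substituting: WVP = 1.5650 / (17.7270 * 12.6640)
Result: 0.00697121 g/(cm^2*hr)


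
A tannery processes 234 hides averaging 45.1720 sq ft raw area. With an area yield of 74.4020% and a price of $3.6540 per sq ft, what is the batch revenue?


Raw_total = N * avg_area = 234 * 45.1720 = 10570.2480 sq ft
Finished = Raw_total * yield / 100 = 10570.2480 * 74.4020 / 100 = 7864.4759 sq ft
Value = Finished * price = 7864.4759 * 3.6540 = 28736.7950 $


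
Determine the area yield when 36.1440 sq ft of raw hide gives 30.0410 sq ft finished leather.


Formula: Yield = finished / raw * 100
Substituting: Yield = 30.0410 / 36.1440 * 100
Result: 83.1148 %


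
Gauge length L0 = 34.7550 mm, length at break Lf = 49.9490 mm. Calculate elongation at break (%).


Formula: Elongation = (Lf - L0) / L0 * 100
Substituting: Elongation = (49.9490 - 34.7550) / 34.7550 * 100
Result: 43.7175 %


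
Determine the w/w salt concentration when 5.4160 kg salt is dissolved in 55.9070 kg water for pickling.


Formula: Conc = salt / (water + salt) * 100
Substituting: Conc = 5.4160 / (55.9070 + 5.4160) * 100
Result: 8.8319 %


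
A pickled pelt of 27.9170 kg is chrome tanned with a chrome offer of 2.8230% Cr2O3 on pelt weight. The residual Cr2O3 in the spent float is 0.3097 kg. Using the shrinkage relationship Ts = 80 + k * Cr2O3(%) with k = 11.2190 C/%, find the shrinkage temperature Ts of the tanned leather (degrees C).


Offered = pelt * offer_pct / 100 = 27.9170 * 2.8230 / 100 = 0.7881 kg
Uptake = offered - residual = 0.7881 - 0.3097 = 0.4784 kg
Cr2O3% on pelt = uptake / pelt * 100 = 0.4784 / 27.9170 * 100 = 1.7136 %
Ts = 80 + k * Cr2O3% = 80 + 11.2190 * 1.7136 = 99.2253 C


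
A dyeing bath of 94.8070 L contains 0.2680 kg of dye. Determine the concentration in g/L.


Formula: Conc = dye_mass(kg) / volume(L) * 1000
Substituting: Conc = 0.2680 / 94.8070 * 1000
Result: 2.8268 g/L


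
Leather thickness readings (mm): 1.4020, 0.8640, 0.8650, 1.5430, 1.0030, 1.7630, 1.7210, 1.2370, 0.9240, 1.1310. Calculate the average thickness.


Formula: Average = sum / n
Substituting: Average = 12.4530 / 10
Result: 1.2453 mm


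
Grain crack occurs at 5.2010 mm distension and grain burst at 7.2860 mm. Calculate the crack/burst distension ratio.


Formula: Ratio = crack / burst
Substituting: Ratio = 5.2010 / 7.2860
Result: 0.7138


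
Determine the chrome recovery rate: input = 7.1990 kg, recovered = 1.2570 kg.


Formula: Recovery = recovered / input * 100
Substituting: Recovery = 1.2570 / 7.1990 * 100
Result: 17.4608 %


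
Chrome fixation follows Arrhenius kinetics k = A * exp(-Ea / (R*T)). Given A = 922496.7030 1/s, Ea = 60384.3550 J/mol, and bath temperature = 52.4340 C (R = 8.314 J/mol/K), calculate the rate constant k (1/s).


T_K = T_C + 273.15 = 52.4340 + 273.15 = 325.5840 K
exponent = -Ea / (R * T_K) = -60384.3550 / (8.314 * 325.5840) = -22.3075
k = A * exp(exponent) = 922496.7030 * exp(-22.3075) = 1.8920e-04 1/s


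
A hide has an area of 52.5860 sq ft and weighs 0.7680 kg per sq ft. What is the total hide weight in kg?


Formula: Weight = area * weight_per_sqft
Substituting: Weight = 52.5860 * 0.7680
Result: 40.3860 kg


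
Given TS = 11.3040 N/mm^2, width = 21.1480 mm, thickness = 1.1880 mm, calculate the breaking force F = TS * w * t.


Formula: F = TS * w * t
Substituting: F = 11.3040 * 21.1480 * 1.1880
Result: 283.9997 N


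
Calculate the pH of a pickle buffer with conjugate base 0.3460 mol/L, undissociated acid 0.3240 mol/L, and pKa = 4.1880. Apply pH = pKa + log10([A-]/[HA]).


ratio = [A-] / [HA] = 0.3460 / 0.3240 = 1.0679
log10(ratio) = 0.0285311
pH = pKa + log10(ratio) = 4.1880 + 0.0285311 = 4.2165


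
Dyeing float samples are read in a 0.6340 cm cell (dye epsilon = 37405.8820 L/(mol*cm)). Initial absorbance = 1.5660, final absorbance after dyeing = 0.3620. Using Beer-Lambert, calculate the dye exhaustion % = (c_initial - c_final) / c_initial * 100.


c_initial = A_i / (epsilon * l) = 1.5660 / (37405.8820 * 0.6340) = 6.6033e-05 mol/L
c_final = A_f / (epsilon * l) = 0.3620 / (37405.8820 * 0.6340) = 1.5264e-05 mol/L
Exhaustion = (c_initial - c_final) / c_initial * 100 = (6.6033e-05 - 1.5264e-05) / 6.6033e-05 * 100 = 76.8838 %


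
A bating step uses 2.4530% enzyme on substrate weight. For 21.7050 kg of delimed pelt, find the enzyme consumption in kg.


Formula: Enzyme = substrate * pct / 100
Substituting: Enzyme = 21.7050 * 2.4530 / 100
Result: 0.5324 kg


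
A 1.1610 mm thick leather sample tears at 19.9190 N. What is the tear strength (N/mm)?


Formula: Tear strength = force / thickness
Substituting: Tear strength = 19.9190 / 1.1610
Result: 17.1568 N/mm


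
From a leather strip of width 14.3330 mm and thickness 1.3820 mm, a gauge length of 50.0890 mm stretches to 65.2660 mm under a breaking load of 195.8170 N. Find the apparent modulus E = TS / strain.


TS = F / (w * t) = 195.8170 / (14.3330 * 1.3820) = 9.8857 N/mm^2
strain = (Lf - L0) / L0 = (65.2660 - 50.0890) / 50.0890 = 0.3030
E = TS / strain = 9.8857 / 0.3030 = 32.6258 N/mm^2


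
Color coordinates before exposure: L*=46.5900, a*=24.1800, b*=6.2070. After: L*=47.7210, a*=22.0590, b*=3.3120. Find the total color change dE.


dL = 1.1310, da = -2.1210, db = -2.8950
dE = sqrt(1.1310^2 + (-2.1210)^2 + (-2.8950)^2) = 3.7628


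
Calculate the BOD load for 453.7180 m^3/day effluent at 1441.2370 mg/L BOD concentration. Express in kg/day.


Formula: BOD_load = volume * conc / 1000
Substituting: BOD_load = 453.7180 * 1441.2370 / 1000
Result: 653.9152 kg/day


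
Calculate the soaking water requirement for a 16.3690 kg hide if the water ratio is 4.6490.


Formula: Water = hide_weight * ratio
Substituting: Water = 16.3690 * 4.6490
Result: 76.0995 kg


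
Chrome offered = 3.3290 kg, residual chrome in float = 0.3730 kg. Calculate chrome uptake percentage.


Formula: Uptake = (offered - residual) / offered * 100
Substituting: Uptake = (3.3290 - 0.3730) / 3.3290 * 100
Result: 88.7954 %


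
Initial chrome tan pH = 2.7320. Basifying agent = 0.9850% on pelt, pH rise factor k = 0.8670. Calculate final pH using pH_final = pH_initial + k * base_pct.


Formula: pH_final = pH_initial + k * base_pct
Substituting: pH_final = 2.7320 + 0.8670 * 0.9850
Result: 3.5860


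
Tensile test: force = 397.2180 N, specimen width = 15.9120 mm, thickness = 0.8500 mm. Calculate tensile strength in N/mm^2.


Formula: TS = force / (width * thickness)
Substituting: TS = 397.2180 / (15.9120 * 0.8500)
Result: 29.3687 N/mm^2


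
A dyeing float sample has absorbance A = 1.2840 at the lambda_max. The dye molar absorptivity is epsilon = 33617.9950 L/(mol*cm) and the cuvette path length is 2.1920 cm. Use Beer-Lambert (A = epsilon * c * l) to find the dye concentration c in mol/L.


Formula: c = A / (epsilon * l)
Substituting: c = 1.2840 / (33617.9950 * 2.1920)
Result: 1.7424e-05 mol/L


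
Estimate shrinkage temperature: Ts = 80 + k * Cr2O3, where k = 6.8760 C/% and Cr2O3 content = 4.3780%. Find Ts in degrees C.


Formula: Ts = 80 + k * Cr2O3
Substituting: Ts = 80 + 6.8760 * 4.3780
Result: 110.1031 C


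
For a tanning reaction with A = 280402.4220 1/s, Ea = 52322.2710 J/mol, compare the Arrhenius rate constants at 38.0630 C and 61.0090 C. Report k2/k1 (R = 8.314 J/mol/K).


T1 = 38.0630 + 273.15 = 311.2130 K; T2 = 61.0090 + 273.15 = 334.1590 K
k1 = A * exp(-Ea/(R*T1)) = 280402.4220 * exp(-52322.2710/(8.314*311.2130)) = 4.6300e-04 1/s
k2 = A * exp(-Ea/(R*T2)) = 280402.4220 * exp(-52322.2710/(8.314*334.1590)) = 0.00185627 1/s
k2/k1 = 0.00185627 / 4.6300e-04 = 4.0092


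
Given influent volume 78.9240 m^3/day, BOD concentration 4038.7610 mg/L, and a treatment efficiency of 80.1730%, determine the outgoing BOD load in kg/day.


Load_in = volume * conc / 1000 = 78.9240 * 4038.7610 / 1000 = 318.7552 kg/day
Removed = Load_in * eff / 100 = 318.7552 * 80.1730 / 100 = 255.5556 kg/day
Load_out = Load_in - Removed = 318.7552 - 255.5556 = 63.1996 kg/day


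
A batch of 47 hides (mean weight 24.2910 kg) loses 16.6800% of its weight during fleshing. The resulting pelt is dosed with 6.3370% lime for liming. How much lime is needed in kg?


Total_raw = N * avg_wt = 47 * 24.2910 = 1141.6770 kg
Substrate = Total_raw * (1 - loss/100) = 1141.6770 * (1 - 16.6800/100) = 951.2453 kg
Lime = Substrate * pct / 100 = 951.2453 * 6.3370 / 100 = 60.2804 kg


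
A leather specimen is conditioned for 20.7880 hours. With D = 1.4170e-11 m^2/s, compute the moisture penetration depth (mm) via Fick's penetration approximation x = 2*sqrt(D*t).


t = 20.7880 hr * 3600 = 74836.8000 s
D * t = 1.4170e-11 * 74836.8000 = 1.0604e-06
x = 2 * sqrt(D*t) = 2 * sqrt(1.0604e-06) = 0.00205955 m = 2.0596 mm


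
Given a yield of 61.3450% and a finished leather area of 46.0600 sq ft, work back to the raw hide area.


Formula: raw = finished * 100 / yield
Substituting: raw = 46.0600 * 100 / 61.3450
Result: 75.0835 sq ft


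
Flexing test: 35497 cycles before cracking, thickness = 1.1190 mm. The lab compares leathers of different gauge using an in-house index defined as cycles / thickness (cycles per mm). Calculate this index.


Formula: Index = cycles / thickness
Substituting: Index = 35497 / 1.1190
Result: 31722.0733 cycles/mm


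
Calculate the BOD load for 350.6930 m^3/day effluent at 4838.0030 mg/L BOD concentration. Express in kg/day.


Formula: BOD_load = volume * conc / 1000
Substituting: BOD_load = 350.6930 * 4838.0030 / 1000
Result: 1696.6538 kg/day


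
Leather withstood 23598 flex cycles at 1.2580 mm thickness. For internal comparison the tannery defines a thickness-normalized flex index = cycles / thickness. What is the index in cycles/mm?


Formula: Index = cycles / thickness
Substituting: Index = 23598 / 1.2580
Result: 18758.3466 cycles/mm


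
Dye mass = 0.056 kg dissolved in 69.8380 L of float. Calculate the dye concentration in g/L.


Formula: Conc = dye_mass(kg) / volume(L) * 1000
Substituting: Conc = 0.056 / 69.8380 * 1000
Result: 0.8019 g/L


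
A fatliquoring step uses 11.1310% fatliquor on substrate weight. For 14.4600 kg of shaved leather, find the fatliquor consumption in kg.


Formula: Fat = substrate * pct / 100
Substituting: Fat = 14.4600 * 11.1310 / 100
Result: 1.6095 kg


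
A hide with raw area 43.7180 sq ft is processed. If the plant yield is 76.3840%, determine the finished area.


Formula: finished = raw * yield / 100
Substituting: finished = 43.7180 * 76.3840 / 100
Result: 33.3936 sq ft


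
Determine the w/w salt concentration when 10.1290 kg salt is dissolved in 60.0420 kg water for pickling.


Formula: Conc = salt / (water + salt) * 100
Substituting: Conc = 10.1290 / (60.0420 + 10.1290) * 100
Result: 14.4347 %


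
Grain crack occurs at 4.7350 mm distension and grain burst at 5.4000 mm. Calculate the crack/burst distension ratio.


Formula: Ratio = crack / burst
Substituting: Ratio = 4.7350 / 5.4000
Result: 0.8769


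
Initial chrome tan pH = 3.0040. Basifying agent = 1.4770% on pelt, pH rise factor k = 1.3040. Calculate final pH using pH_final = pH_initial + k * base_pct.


Formula: pH_final = pH_initial + k * base_pct
Substituting: pH_final = 3.0040 + 1.3040 * 1.4770
Result: 4.9300


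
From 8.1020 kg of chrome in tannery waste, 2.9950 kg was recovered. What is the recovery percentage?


Formula: Recovery = recovered / input * 100
Substituting: Recovery = 2.9950 / 8.1020 * 100
Result: 36.9662 %


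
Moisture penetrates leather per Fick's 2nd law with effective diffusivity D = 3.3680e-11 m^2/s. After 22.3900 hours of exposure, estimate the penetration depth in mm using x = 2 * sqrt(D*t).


t = 22.3900 hr * 3600 = 80604.0000 s
D * t = 3.3680e-11 * 80604.0000 = 2.7147e-06
x = 2 * sqrt(D*t) = 2 * sqrt(2.7147e-06) = 0.0032953 m = 3.2953 mm
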